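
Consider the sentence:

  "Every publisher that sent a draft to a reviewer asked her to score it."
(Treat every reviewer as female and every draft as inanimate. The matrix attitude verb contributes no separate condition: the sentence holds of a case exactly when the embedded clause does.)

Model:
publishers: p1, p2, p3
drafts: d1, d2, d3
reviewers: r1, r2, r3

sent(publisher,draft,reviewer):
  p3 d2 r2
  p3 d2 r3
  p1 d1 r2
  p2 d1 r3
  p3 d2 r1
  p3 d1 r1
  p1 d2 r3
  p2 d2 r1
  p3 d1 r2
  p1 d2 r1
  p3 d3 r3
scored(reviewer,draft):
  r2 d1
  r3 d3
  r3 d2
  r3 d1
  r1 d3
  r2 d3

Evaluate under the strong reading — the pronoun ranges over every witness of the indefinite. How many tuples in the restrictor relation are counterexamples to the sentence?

"her" takes "a reviewer" as antecedent and "it" takes "a draft"; both are donkey pronouns co-varying with the restrictor.
Strong reading: for every (p,d,r) with sent(p,d,r), scored(r,d).
Restrictor triples: (p1,d1,r2)→scored(r2,d1) ✓  (p1,d2,r1)→scored(r1,d2) ✗  (p1,d2,r3)→scored(r3,d2) ✓  (p2,d1,r3)→scored(r3,d1) ✓  (p2,d2,r1)→scored(r1,d2) ✗  (p3,d1,r1)→scored(r1,d1) ✗  (p3,d1,r2)→scored(r2,d1) ✓  (p3,d2,r1)→scored(r1,d2) ✗  (p3,d2,r2)→scored(r2,d2) ✗  (p3,d2,r3)→scored(r3,d2) ✓  (p3,d3,r3)→scored(r3,d3) ✓
Counterexamples (restrictor triples failing the scope): 5.

5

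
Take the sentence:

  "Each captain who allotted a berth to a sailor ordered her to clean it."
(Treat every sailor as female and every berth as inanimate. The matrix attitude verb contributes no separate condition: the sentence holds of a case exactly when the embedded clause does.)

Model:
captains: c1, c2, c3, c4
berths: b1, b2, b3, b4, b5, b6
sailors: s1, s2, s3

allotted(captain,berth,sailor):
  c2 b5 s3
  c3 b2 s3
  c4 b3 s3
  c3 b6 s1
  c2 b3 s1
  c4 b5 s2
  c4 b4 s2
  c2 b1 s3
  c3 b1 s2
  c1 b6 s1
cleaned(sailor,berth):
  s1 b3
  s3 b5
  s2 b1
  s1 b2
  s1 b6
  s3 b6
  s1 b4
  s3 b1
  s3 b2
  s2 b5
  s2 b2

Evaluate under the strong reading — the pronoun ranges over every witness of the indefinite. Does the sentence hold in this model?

False

"her" takes "a sailor" as antecedent and "it" takes "a berth"; both are donkey pronouns co-varying with the restrictor.
Strong reading: for every (c,b,s) with allotted(c,b,s), cleaned(s,b).
Restrictor triples: (c1,b6,s1)→cleaned(s1,b6) ✓  (c2,b1,s3)→cleaned(s3,b1) ✓  (c2,b3,s1)→cleaned(s1,b3) ✓  (c2,b5,s3)→cleaned(s3,b5) ✓  (c3,b1,s2)→cleaned(s2,b1) ✓  (c3,b2,s3)→cleaned(s3,b2) ✓  (c3,b6,s1)→cleaned(s1,b6) ✓  (c4,b3,s3)→cleaned(s3,b3) ✗  (c4,b4,s2)→cleaned(s2,b4) ✗  (c4,b5,s2)→cleaned(s2,b5) ✓
Counterexample: (c4,b3,s3) — cleaned(s3,b3) does not hold.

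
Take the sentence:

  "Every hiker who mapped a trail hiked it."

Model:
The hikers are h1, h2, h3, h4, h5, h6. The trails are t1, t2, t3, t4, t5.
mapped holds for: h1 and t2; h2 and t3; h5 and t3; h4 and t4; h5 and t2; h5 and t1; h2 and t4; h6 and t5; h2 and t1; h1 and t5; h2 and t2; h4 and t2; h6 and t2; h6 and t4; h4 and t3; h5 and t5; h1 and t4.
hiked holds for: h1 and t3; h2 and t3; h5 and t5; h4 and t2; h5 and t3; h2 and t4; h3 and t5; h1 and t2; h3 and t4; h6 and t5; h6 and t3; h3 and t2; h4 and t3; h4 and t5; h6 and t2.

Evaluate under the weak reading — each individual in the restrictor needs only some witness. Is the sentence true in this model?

True

"it" takes "a trail" as antecedent — a donkey pronoun bound across the clause boundary.
Weak reading: every hiker h with some mapped-trail has at least one mapped-trail t such that hiked(h,t).
Per hiker: h1:✓  h2:✓  h4:✓  h5:✓  h6:✓
Every hiker in the restrictor has a witness.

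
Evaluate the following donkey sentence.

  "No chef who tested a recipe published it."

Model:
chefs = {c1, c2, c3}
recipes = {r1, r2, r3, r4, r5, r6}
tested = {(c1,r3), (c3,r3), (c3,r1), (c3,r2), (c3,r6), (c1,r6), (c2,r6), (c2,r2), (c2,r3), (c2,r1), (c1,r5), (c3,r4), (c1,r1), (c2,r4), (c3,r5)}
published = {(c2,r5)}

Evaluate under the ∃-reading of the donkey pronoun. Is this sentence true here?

True

"it" takes "a recipe" as antecedent — a donkey pronoun bound across the clause boundary.
Truth condition: for no (c,r) with tested(c,r) does published(c,r) hold.
Restrictor pairs — does the scope hold? (c1,r1):fails  (c1,r3):fails  (c1,r5):fails  (c1,r6):fails  (c2,r1):fails  (c2,r2):fails  (c2,r3):fails  (c2,r4):fails  (c2,r6):fails  (c3,r1):fails  (c3,r2):fails  (c3,r3):fails  (c3,r4):fails  (c3,r5):fails  (c3,r6):fails
Scope holds for no restrictor pair, so the sentence is true.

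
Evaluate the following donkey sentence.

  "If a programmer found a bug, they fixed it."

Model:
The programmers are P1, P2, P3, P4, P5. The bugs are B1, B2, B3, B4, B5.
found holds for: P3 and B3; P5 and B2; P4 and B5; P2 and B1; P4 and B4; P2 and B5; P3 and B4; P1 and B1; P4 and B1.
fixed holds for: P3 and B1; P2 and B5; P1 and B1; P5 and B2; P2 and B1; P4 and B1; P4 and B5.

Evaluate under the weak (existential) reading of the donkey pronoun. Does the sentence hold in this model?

"it" takes "a bug" as antecedent — a donkey pronoun bound across the clause boundary.
Weak reading: every programmer p with some found-bug has at least one found-bug b such that fixed(p,b).
Per programmer: P1:✓  P2:✓  P3:✗  P4:✓  P5:✓
P3 has no witness among its found-bugs.

False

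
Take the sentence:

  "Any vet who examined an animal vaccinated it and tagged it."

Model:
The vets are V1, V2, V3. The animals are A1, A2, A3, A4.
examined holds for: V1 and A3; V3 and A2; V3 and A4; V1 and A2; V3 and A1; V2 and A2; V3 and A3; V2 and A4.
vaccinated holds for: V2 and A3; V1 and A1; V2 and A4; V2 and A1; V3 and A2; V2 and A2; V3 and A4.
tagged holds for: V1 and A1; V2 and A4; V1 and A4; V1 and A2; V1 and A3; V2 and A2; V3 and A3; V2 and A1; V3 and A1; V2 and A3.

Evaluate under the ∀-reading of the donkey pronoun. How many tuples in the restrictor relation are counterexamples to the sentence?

6

"it" takes "an animal" as antecedent — a donkey pronoun bound across the clause boundary.
Strong reading: for every (v,a) with examined(v,a), vaccinated(v,a) ∧ tagged(v,a).
Restrictor pairs: (V1,A2) ✗  (V1,A3) ✗  (V2,A2) ✓  (V2,A4) ✓  (V3,A1) ✗  (V3,A2) ✗  (V3,A3) ✗  (V3,A4) ✗
Counterexamples (restrictor pairs failing the scope): 6.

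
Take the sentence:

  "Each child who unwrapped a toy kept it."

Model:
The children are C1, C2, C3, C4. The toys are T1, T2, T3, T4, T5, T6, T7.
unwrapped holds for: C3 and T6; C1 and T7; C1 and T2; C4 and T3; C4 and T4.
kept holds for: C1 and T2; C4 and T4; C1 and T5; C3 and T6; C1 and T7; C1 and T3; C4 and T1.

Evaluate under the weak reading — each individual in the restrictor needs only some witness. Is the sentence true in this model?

True

"it" takes "a toy" as antecedent — a donkey pronoun bound across the clause boundary.
Weak reading: every child c with some unwrapped-toy has at least one unwrapped-toy t such that kept(c,t).
Per child: C1:✓  C3:✓  C4:✓
Every child in the restrictor has a witness.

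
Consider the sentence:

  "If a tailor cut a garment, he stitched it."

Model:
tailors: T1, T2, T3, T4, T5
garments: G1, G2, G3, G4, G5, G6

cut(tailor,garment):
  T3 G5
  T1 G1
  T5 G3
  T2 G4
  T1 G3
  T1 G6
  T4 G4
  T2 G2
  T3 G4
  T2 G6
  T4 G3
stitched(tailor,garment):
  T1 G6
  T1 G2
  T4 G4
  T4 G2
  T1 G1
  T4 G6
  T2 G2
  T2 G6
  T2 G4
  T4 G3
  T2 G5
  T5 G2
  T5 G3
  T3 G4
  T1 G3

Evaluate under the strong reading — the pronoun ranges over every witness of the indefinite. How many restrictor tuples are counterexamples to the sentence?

1

"it" takes "a garment" as antecedent — a donkey pronoun bound across the clause boundary.
Strong reading: for every (t,g) with cut(t,g), stitched(t,g).
Restrictor pairs: (T1,G1) ✓  (T1,G3) ✓  (T1,G6) ✓  (T2,G2) ✓  (T2,G4) ✓  (T2,G6) ✓  (T3,G4) ✓  (T3,G5) ✗  (T4,G3) ✓  (T4,G4) ✓  (T5,G3) ✓
Counterexamples (restrictor pairs failing the scope): 1.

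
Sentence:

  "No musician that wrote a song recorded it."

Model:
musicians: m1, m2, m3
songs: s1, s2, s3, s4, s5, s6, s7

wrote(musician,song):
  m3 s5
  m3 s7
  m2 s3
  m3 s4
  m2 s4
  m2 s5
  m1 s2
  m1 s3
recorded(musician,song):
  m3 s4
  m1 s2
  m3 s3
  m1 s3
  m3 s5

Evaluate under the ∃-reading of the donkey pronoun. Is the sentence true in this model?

"it" takes "a song" as antecedent — a donkey pronoun bound across the clause boundary.
Truth condition: for no (m,s) with wrote(m,s) does recorded(m,s) hold.
Restrictor pairs — does the scope hold? (m1,s2):holds  (m1,s3):holds  (m2,s3):fails  (m2,s4):fails  (m2,s5):fails  (m3,s4):holds  (m3,s5):holds  (m3,s7):fails
Scope holds for 4 pair(s), so the sentence is false.

False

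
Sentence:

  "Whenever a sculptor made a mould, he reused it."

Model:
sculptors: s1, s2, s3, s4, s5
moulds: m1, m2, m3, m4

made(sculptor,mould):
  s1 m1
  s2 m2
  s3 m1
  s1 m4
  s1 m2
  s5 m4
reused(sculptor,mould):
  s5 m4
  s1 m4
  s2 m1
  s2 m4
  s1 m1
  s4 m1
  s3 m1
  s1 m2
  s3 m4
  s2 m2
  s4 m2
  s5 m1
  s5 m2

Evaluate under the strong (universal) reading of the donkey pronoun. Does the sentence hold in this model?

"it" takes "a mould" as antecedent — a donkey pronoun bound across the clause boundary.
Strong reading: for every (s,m) with made(s,m), reused(s,m).
Restrictor pairs: (s1,m1) ✓  (s1,m2) ✓  (s1,m4) ✓  (s2,m2) ✓  (s3,m1) ✓  (s5,m4) ✓
Every restrictor pair satisfies the scope.

True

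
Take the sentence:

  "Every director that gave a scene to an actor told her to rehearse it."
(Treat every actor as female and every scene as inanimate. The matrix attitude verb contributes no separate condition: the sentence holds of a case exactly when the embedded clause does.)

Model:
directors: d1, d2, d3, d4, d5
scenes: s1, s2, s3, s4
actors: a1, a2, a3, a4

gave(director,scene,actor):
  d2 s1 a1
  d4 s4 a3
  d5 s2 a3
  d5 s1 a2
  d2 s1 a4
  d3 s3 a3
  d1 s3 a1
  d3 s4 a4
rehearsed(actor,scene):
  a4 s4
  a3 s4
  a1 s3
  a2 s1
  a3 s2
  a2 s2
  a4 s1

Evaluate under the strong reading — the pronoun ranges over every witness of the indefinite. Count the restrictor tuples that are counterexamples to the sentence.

"her" takes "an actor" as antecedent and "it" takes "a scene"; both are donkey pronouns co-varying with the restrictor.
Strong reading: for every (d,s,a) with gave(d,s,a), rehearsed(a,s).
Restrictor triples: (d1,s3,a1)→rehearsed(a1,s3) ✓  (d2,s1,a1)→rehearsed(a1,s1) ✗  (d2,s1,a4)→rehearsed(a4,s1) ✓  (d3,s3,a3)→rehearsed(a3,s3) ✗  (d3,s4,a4)→rehearsed(a4,s4) ✓  (d4,s4,a3)→rehearsed(a3,s4) ✓  (d5,s1,a2)→rehearsed(a2,s1) ✓  (d5,s2,a3)→rehearsed(a3,s2) ✓
Counterexamples (restrictor triples failing the scope): 2.

2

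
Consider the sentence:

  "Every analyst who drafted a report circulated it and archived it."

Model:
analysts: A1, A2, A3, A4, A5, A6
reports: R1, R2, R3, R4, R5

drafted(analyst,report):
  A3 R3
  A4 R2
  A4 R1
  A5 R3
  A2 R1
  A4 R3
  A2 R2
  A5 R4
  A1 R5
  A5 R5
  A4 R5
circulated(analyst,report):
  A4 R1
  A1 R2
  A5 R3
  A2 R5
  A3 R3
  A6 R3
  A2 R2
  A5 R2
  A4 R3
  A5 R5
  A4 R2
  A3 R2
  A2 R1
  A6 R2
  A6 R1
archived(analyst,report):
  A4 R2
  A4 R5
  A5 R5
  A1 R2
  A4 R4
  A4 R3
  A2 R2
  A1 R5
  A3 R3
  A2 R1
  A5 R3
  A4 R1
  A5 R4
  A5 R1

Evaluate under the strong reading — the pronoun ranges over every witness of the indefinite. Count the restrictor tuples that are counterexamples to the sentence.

3

"it" takes "a report" as antecedent — a donkey pronoun bound across the clause boundary.
Strong reading: for every (a,r) with drafted(a,r), circulated(a,r) ∧ archived(a,r).
Restrictor pairs: (A1,R5) ✗  (A2,R1) ✓  (A2,R2) ✓  (A3,R3) ✓  (A4,R1) ✓  (A4,R2) ✓  (A4,R3) ✓  (A4,R5) ✗  (A5,R3) ✓  (A5,R4) ✗  (A5,R5) ✓
Counterexamples (restrictor pairs failing the scope): 3.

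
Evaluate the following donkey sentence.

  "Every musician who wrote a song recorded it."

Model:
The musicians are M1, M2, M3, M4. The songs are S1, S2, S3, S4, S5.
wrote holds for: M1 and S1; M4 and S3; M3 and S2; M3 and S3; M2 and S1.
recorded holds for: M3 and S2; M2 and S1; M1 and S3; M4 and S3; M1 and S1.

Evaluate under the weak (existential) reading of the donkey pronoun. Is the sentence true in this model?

"it" takes "a song" as antecedent — a donkey pronoun bound across the clause boundary.
Weak reading: every musician m with some wrote-song has at least one wrote-song s such that recorded(m,s).
Per musician: M1:✓  M2:✓  M3:✓  M4:✓
Every musician in the restrictor has a witness.

True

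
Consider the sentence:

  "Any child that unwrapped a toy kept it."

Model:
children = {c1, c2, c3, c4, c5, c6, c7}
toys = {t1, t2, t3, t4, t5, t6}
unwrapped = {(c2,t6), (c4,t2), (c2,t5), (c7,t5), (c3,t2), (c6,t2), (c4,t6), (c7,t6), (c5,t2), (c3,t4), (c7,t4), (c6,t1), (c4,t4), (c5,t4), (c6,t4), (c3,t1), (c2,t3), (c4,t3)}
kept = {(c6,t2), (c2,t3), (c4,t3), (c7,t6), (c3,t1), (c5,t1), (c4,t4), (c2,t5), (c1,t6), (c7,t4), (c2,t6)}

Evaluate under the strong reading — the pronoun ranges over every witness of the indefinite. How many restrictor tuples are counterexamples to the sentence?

9

"it" takes "a toy" as antecedent — a donkey pronoun bound across the clause boundary.
Strong reading: for every (c,t) with unwrapped(c,t), kept(c,t).
Restrictor pairs: (c2,t3) ✓  (c2,t5) ✓  (c2,t6) ✓  (c3,t1) ✓  (c3,t2) ✗  (c3,t4) ✗  (c4,t2) ✗  (c4,t3) ✓  (c4,t4) ✓  (c4,t6) ✗  (c5,t2) ✗  (c5,t4) ✗  (c6,t1) ✗  (c6,t2) ✓  (c6,t4) ✗  (c7,t4) ✓  (c7,t5) ✗  (c7,t6) ✓
Counterexamples (restrictor pairs failing the scope): 9.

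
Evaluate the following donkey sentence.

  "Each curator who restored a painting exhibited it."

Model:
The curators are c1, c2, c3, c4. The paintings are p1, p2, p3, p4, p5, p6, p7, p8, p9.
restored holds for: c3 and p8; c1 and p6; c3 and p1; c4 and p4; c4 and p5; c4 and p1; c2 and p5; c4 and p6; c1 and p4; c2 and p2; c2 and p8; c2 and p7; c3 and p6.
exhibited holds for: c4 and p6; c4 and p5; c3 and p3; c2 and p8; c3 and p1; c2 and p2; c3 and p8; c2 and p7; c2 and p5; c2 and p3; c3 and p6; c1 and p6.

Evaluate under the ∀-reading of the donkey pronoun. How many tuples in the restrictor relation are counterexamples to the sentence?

"it" takes "a painting" as antecedent — a donkey pronoun bound across the clause boundary.
Strong reading: for every (c,p) with restored(c,p), exhibited(c,p).
Restrictor pairs: (c1,p4) ✗  (c1,p6) ✓  (c2,p2) ✓  (c2,p5) ✓  (c2,p7) ✓  (c2,p8) ✓  (c3,p1) ✓  (c3,p6) ✓  (c3,p8) ✓  (c4,p1) ✗  (c4,p4) ✗  (c4,p5) ✓  (c4,p6) ✓
Counterexamples (restrictor pairs failing the scope): 3.

3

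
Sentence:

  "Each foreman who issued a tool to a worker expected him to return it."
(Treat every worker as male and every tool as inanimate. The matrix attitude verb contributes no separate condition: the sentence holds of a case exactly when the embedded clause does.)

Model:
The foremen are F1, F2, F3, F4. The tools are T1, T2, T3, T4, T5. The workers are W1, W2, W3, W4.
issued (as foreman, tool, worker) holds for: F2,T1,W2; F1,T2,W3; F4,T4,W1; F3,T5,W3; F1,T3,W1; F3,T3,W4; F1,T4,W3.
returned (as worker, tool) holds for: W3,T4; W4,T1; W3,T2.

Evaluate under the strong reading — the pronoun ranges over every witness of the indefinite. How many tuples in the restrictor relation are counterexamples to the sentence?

5

"him" takes "a worker" as antecedent and "it" takes "a tool"; both are donkey pronouns co-varying with the restrictor.
Strong reading: for every (f,t,w) with issued(f,t,w), returned(w,t).
Restrictor triples: (F1,T2,W3)→returned(W3,T2) ✓  (F1,T3,W1)→returned(W1,T3) ✗  (F1,T4,W3)→returned(W3,T4) ✓  (F2,T1,W2)→returned(W2,T1) ✗  (F3,T3,W4)→returned(W4,T3) ✗  (F3,T5,W3)→returned(W3,T5) ✗  (F4,T4,W1)→returned(W1,T4) ✗
Counterexamples (restrictor triples failing the scope): 5.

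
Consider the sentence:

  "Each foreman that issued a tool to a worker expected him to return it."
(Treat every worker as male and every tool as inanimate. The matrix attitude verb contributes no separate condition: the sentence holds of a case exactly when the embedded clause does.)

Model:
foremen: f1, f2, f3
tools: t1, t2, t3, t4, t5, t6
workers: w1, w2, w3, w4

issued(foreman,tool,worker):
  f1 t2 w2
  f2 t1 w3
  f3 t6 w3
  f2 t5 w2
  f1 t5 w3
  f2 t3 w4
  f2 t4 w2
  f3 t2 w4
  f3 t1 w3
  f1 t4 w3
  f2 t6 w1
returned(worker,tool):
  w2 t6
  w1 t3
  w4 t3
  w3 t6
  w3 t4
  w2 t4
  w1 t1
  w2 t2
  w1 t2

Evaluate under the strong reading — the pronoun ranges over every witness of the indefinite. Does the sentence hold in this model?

False

"him" takes "a worker" as antecedent and "it" takes "a tool"; both are donkey pronouns co-varying with the restrictor.
Strong reading: for every (f,t,w) with issued(f,t,w), returned(w,t).
Restrictor triples: (f1,t2,w2)→returned(w2,t2) ✓  (f1,t4,w3)→returned(w3,t4) ✓  (f1,t5,w3)→returned(w3,t5) ✗  (f2,t1,w3)→returned(w3,t1) ✗  (f2,t3,w4)→returned(w4,t3) ✓  (f2,t4,w2)→returned(w2,t4) ✓  (f2,t5,w2)→returned(w2,t5) ✗  (f2,t6,w1)→returned(w1,t6) ✗  (f3,t1,w3)→returned(w3,t1) ✗  (f3,t2,w4)→returned(w4,t2) ✗  (f3,t6,w3)→returned(w3,t6) ✓
Counterexample: (f1,t5,w3) — returned(w3,t5) does not hold.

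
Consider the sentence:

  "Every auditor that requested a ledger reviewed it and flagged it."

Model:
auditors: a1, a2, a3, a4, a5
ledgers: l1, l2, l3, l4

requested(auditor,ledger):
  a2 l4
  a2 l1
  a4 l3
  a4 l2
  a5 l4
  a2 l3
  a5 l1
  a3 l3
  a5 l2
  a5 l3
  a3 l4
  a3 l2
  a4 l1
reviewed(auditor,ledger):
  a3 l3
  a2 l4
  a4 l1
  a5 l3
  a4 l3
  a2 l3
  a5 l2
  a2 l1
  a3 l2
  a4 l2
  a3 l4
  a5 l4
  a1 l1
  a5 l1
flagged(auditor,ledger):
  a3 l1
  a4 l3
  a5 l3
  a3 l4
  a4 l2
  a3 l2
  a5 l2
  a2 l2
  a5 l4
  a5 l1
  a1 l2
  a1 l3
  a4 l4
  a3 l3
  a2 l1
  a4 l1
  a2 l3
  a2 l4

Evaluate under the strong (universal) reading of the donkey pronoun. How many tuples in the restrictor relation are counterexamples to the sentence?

"it" takes "a ledger" as antecedent — a donkey pronoun bound across the clause boundary.
Strong reading: for every (a,l) with requested(a,l), reviewed(a,l) ∧ flagged(a,l).
Restrictor pairs: (a2,l1) ✓  (a2,l3) ✓  (a2,l4) ✓  (a3,l2) ✓  (a3,l3) ✓  (a3,l4) ✓  (a4,l1) ✓  (a4,l2) ✓  (a4,l3) ✓  (a5,l1) ✓  (a5,l2) ✓  (a5,l3) ✓  (a5,l4) ✓
Counterexamples (restrictor pairs failing the scope): 0.

0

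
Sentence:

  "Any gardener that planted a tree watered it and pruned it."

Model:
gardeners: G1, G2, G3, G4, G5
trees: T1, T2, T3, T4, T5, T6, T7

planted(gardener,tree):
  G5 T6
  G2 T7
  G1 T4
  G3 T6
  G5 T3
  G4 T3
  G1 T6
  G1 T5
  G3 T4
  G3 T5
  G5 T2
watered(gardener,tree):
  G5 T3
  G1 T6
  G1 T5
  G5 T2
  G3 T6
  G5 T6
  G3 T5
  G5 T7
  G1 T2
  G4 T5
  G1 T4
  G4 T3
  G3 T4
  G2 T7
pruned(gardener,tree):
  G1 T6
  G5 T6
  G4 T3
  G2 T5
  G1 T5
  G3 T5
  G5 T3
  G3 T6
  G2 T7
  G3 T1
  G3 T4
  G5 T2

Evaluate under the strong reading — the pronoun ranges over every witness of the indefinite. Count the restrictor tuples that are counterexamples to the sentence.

"it" takes "a tree" as antecedent — a donkey pronoun bound across the clause boundary.
Strong reading: for every (g,t) with planted(g,t), watered(g,t) ∧ pruned(g,t).
Restrictor pairs: (G1,T4) ✗  (G1,T5) ✓  (G1,T6) ✓  (G2,T7) ✓  (G3,T4) ✓  (G3,T5) ✓  (G3,T6) ✓  (G4,T3) ✓  (G5,T2) ✓  (G5,T3) ✓  (G5,T6) ✓
Counterexamples (restrictor pairs failing the scope): 1.

1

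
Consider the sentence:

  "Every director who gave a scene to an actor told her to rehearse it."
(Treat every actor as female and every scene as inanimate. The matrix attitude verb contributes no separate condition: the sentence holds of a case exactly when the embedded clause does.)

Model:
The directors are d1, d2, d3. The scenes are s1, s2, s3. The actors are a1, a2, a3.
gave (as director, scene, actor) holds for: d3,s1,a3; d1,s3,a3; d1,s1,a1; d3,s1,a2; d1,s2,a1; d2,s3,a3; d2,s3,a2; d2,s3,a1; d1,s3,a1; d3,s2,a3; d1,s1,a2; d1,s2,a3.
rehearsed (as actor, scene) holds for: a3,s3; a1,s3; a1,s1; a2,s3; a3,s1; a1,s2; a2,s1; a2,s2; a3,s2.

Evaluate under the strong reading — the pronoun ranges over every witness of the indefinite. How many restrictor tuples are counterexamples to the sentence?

"her" takes "an actor" as antecedent and "it" takes "a scene"; both are donkey pronouns co-varying with the restrictor.
Strong reading: for every (d,s,a) with gave(d,s,a), rehearsed(a,s).
Restrictor triples: (d1,s1,a1)→rehearsed(a1,s1) ✓  (d1,s1,a2)→rehearsed(a2,s1) ✓  (d1,s2,a1)→rehearsed(a1,s2) ✓  (d1,s2,a3)→rehearsed(a3,s2) ✓  (d1,s3,a1)→rehearsed(a1,s3) ✓  (d1,s3,a3)→rehearsed(a3,s3) ✓  (d2,s3,a1)→rehearsed(a1,s3) ✓  (d2,s3,a2)→rehearsed(a2,s3) ✓  (d2,s3,a3)→rehearsed(a3,s3) ✓  (d3,s1,a2)→rehearsed(a2,s1) ✓  (d3,s1,a3)→rehearsed(a3,s1) ✓  (d3,s2,a3)→rehearsed(a3,s2) ✓
Counterexamples (restrictor triples failing the scope): 0.

0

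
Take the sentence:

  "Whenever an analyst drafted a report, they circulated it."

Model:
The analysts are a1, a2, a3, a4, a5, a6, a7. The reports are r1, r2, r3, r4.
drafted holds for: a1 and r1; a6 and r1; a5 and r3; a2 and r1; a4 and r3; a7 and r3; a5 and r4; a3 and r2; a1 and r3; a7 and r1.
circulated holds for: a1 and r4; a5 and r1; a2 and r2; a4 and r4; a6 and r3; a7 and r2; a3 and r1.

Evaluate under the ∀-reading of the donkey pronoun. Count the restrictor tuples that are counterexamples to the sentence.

10

"it" takes "a report" as antecedent — a donkey pronoun bound across the clause boundary.
Strong reading: for every (a,r) with drafted(a,r), circulated(a,r).
Restrictor pairs: (a1,r1) ✗  (a1,r3) ✗  (a2,r1) ✗  (a3,r2) ✗  (a4,r3) ✗  (a5,r3) ✗  (a5,r4) ✗  (a6,r1) ✗  (a7,r1) ✗  (a7,r3) ✗
Counterexamples (restrictor pairs failing the scope): 10.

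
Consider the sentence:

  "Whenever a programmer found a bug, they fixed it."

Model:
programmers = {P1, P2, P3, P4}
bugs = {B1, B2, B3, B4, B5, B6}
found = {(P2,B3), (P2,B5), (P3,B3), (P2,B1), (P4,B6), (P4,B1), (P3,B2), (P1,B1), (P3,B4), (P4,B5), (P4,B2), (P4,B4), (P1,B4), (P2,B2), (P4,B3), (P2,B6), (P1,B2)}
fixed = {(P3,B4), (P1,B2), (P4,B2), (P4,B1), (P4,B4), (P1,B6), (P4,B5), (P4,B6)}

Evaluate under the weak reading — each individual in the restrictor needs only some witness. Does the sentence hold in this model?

"it" takes "a bug" as antecedent — a donkey pronoun bound across the clause boundary.
Weak reading: every programmer p with some found-bug has at least one found-bug b such that fixed(p,b).
Per programmer: P1:✓  P2:✗  P3:✓  P4:✓
P2 has no witness among its found-bugs.

False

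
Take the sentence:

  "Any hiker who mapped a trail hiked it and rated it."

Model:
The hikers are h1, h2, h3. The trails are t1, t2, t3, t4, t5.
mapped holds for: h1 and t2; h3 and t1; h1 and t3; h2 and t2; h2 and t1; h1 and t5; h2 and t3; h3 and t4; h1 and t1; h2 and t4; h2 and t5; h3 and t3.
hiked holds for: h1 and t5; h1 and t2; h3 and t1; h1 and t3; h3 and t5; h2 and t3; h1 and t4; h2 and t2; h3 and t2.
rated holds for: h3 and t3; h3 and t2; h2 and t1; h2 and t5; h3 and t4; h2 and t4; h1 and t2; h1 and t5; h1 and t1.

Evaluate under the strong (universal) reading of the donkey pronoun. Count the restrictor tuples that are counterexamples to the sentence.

"it" takes "a trail" as antecedent — a donkey pronoun bound across the clause boundary.
Strong reading: for every (h,t) with mapped(h,t), hiked(h,t) ∧ rated(h,t).
Restrictor pairs: (h1,t1) ✗  (h1,t2) ✓  (h1,t3) ✗  (h1,t5) ✓  (h2,t1) ✗  (h2,t2) ✗  (h2,t3) ✗  (h2,t4) ✗  (h2,t5) ✗  (h3,t1) ✗  (h3,t3) ✗  (h3,t4) ✗
Counterexamples (restrictor pairs failing the scope): 10.

10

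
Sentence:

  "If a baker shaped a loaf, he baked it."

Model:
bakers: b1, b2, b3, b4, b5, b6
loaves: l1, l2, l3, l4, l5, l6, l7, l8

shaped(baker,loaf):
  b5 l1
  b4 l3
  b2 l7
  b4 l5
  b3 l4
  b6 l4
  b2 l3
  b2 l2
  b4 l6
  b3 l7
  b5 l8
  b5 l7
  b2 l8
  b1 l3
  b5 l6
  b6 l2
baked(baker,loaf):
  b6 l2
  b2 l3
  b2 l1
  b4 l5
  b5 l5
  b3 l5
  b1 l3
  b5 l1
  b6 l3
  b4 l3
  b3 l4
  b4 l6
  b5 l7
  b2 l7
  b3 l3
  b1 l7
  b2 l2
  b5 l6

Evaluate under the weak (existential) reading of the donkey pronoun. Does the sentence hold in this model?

"it" takes "a loaf" as antecedent — a donkey pronoun bound across the clause boundary.
Weak reading: every baker b with some shaped-loaf has at least one shaped-loaf l such that baked(b,l).
Per baker: b1:✓  b2:✓  b3:✓  b4:✓  b5:✓  b6:✓
Every baker in the restrictor has a witness.

True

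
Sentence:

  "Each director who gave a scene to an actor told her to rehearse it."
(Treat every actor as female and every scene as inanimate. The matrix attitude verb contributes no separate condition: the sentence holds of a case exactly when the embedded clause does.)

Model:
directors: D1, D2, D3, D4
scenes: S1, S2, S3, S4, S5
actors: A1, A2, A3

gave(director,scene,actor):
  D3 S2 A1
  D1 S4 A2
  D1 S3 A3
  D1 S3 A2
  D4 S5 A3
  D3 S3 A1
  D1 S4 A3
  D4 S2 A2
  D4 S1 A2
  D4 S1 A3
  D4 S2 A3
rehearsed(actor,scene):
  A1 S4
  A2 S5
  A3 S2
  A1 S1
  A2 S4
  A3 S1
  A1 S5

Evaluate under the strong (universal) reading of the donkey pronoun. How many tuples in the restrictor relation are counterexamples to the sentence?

"her" takes "an actor" as antecedent and "it" takes "a scene"; both are donkey pronouns co-varying with the restrictor.
Strong reading: for every (d,s,a) with gave(d,s,a), rehearsed(a,s).
Restrictor triples: (D1,S3,A2)→rehearsed(A2,S3) ✗  (D1,S3,A3)→rehearsed(A3,S3) ✗  (D1,S4,A2)→rehearsed(A2,S4) ✓  (D1,S4,A3)→rehearsed(A3,S4) ✗  (D3,S2,A1)→rehearsed(A1,S2) ✗  (D3,S3,A1)→rehearsed(A1,S3) ✗  (D4,S1,A2)→rehearsed(A2,S1) ✗  (D4,S1,A3)→rehearsed(A3,S1) ✓  (D4,S2,A2)→rehearsed(A2,S2) ✗  (D4,S2,A3)→rehearsed(A3,S2) ✓  (D4,S5,A3)→rehearsed(A3,S5) ✗
Counterexamples (restrictor triples failing the scope): 8.

8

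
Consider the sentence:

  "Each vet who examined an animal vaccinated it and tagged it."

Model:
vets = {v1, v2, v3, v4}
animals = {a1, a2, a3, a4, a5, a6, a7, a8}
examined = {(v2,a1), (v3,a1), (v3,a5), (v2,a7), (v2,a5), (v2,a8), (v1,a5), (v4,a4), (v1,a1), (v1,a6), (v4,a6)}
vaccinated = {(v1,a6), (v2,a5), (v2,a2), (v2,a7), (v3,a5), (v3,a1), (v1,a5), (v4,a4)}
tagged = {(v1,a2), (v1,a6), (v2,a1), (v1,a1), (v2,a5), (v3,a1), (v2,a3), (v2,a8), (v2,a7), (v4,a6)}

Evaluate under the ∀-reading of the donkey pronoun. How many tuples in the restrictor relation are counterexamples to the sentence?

"it" takes "an animal" as antecedent — a donkey pronoun bound across the clause boundary.
Strong reading: for every (v,a) with examined(v,a), vaccinated(v,a) ∧ tagged(v,a).
Restrictor pairs: (v1,a1) ✗  (v1,a5) ✗  (v1,a6) ✓  (v2,a1) ✗  (v2,a5) ✓  (v2,a7) ✓  (v2,a8) ✗  (v3,a1) ✓  (v3,a5) ✗  (v4,a4) ✗  (v4,a6) ✗
Counterexamples (restrictor pairs failing the scope): 7.

7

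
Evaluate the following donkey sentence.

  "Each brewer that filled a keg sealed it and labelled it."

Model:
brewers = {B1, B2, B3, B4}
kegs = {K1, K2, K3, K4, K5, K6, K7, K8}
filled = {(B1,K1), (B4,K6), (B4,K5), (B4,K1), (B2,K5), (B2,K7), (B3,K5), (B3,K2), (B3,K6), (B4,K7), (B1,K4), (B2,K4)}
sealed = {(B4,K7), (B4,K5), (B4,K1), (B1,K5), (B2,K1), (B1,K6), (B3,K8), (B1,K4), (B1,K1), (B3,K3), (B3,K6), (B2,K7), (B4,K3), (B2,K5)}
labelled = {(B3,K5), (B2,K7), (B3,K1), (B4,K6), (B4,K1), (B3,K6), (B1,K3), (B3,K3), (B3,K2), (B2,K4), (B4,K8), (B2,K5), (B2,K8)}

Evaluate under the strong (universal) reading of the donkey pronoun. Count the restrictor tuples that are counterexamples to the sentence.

8

"it" takes "a keg" as antecedent — a donkey pronoun bound across the clause boundary.
Strong reading: for every (b,k) with filled(b,k), sealed(b,k) ∧ labelled(b,k).
Restrictor pairs: (B1,K1) ✗  (B1,K4) ✗  (B2,K4) ✗  (B2,K5) ✓  (B2,K7) ✓  (B3,K2) ✗  (B3,K5) ✗  (B3,K6) ✓  (B4,K1) ✓  (B4,K5) ✗  (B4,K6) ✗  (B4,K7) ✗
Counterexamples (restrictor pairs failing the scope): 8.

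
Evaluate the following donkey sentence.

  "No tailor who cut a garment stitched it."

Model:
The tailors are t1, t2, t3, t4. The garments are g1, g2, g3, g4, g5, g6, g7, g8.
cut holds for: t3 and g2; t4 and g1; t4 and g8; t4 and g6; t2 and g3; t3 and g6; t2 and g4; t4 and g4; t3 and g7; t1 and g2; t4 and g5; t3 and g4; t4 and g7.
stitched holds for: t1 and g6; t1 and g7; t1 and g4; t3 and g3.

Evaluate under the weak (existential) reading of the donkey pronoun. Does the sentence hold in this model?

"it" takes "a garment" as antecedent — a donkey pronoun bound across the clause boundary.
Truth condition: for no (t,g) with cut(t,g) does stitched(t,g) hold.
Restrictor pairs — does the scope hold? (t1,g2):fails  (t2,g3):fails  (t2,g4):fails  (t3,g2):fails  (t3,g4):fails  (t3,g6):fails  (t3,g7):fails  (t4,g1):fails  (t4,g4):fails  (t4,g5):fails  (t4,g6):fails  (t4,g7):fails  (t4,g8):fails
Scope holds for no restrictor pair, so the sentence is true.

True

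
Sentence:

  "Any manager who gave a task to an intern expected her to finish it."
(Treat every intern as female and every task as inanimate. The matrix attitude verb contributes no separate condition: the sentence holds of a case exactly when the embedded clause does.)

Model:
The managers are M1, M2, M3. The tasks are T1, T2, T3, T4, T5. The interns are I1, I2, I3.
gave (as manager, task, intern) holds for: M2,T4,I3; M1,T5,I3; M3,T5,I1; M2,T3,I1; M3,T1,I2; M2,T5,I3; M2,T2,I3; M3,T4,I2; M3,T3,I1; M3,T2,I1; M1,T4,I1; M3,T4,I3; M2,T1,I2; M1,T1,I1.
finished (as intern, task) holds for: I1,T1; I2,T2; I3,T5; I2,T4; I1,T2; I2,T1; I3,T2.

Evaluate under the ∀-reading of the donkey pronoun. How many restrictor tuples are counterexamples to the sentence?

6

"her" takes "an intern" as antecedent and "it" takes "a task"; both are donkey pronouns co-varying with the restrictor.
Strong reading: for every (m,t,i) with gave(m,t,i), finished(i,t).
Restrictor triples: (M1,T1,I1)→finished(I1,T1) ✓  (M1,T4,I1)→finished(I1,T4) ✗  (M1,T5,I3)→finished(I3,T5) ✓  (M2,T1,I2)→finished(I2,T1) ✓  (M2,T2,I3)→finished(I3,T2) ✓  (M2,T3,I1)→finished(I1,T3) ✗  (M2,T4,I3)→finished(I3,T4) ✗  (M2,T5,I3)→finished(I3,T5) ✓  (M3,T1,I2)→finished(I2,T1) ✓  (M3,T2,I1)→finished(I1,T2) ✓  (M3,T3,I1)→finished(I1,T3) ✗  (M3,T4,I2)→finished(I2,T4) ✓  (M3,T4,I3)→finished(I3,T4) ✗  (M3,T5,I1)→finished(I1,T5) ✗
Counterexamples (restrictor triples failing the scope): 6.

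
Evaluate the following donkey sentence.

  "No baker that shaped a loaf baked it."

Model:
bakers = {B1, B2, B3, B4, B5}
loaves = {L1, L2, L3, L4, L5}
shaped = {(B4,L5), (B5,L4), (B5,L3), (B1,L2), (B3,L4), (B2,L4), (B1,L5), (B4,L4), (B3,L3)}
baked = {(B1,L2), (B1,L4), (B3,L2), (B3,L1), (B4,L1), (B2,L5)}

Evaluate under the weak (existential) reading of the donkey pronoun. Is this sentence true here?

False

"it" takes "a loaf" as antecedent — a donkey pronoun bound across the clause boundary.
Truth condition: for no (b,l) with shaped(b,l) does baked(b,l) hold.
Restrictor pairs — does the scope hold? (B1,L2):holds  (B1,L5):fails  (B2,L4):fails  (B3,L3):fails  (B3,L4):fails  (B4,L4):fails  (B4,L5):fails  (B5,L3):fails  (B5,L4):fails
Scope holds for 1 pair(s), so the sentence is false.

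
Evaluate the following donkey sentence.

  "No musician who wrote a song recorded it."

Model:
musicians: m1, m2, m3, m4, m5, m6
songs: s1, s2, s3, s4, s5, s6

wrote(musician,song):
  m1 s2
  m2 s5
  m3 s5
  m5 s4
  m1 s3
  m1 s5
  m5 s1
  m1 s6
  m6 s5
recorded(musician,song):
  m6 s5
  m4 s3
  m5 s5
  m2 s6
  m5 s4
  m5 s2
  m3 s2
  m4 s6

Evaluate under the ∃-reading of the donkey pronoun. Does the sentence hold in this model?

False

"it" takes "a song" as antecedent — a donkey pronoun bound across the clause boundary.
Truth condition: for no (m,s) with wrote(m,s) does recorded(m,s) hold.
Restrictor pairs — does the scope hold? (m1,s2):fails  (m1,s3):fails  (m1,s5):fails  (m1,s6):fails  (m2,s5):fails  (m3,s5):fails  (m5,s1):fails  (m5,s4):holds  (m6,s5):holds
Scope holds for 2 pair(s), so the sentence is false.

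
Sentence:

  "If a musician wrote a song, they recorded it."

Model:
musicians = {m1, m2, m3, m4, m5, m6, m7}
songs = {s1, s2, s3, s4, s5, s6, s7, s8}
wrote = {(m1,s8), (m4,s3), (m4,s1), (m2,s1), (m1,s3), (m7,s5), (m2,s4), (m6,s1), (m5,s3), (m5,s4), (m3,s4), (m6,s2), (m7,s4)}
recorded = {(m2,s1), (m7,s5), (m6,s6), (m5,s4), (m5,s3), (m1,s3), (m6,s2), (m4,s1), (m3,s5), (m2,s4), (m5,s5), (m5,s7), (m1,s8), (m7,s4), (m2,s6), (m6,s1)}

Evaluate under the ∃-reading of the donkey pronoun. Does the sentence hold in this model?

"it" takes "a song" as antecedent — a donkey pronoun bound across the clause boundary.
Weak reading: every musician m with some wrote-song has at least one wrote-song s such that recorded(m,s).
Per musician: m1:✓  m2:✓  m3:✗  m4:✓  m5:✓  m6:✓  m7:✓
m3 has no witness among its wrote-songs.

False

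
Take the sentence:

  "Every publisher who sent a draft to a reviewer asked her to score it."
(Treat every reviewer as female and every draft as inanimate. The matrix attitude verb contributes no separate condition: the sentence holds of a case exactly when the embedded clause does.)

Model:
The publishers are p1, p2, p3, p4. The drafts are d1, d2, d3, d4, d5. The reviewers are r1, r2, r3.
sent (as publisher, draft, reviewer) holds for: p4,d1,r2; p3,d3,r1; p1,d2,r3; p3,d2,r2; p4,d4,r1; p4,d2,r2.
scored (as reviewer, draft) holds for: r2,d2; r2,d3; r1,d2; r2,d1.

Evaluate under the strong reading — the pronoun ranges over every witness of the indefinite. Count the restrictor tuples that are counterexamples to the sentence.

3

"her" takes "a reviewer" as antecedent and "it" takes "a draft"; both are donkey pronouns co-varying with the restrictor.
Strong reading: for every (p,d,r) with sent(p,d,r), scored(r,d).
Restrictor triples: (p1,d2,r3)→scored(r3,d2) ✗  (p3,d2,r2)→scored(r2,d2) ✓  (p3,d3,r1)→scored(r1,d3) ✗  (p4,d1,r2)→scored(r2,d1) ✓  (p4,d2,r2)→scored(r2,d2) ✓  (p4,d4,r1)→scored(r1,d4) ✗
Counterexamples (restrictor triples failing the scope): 3.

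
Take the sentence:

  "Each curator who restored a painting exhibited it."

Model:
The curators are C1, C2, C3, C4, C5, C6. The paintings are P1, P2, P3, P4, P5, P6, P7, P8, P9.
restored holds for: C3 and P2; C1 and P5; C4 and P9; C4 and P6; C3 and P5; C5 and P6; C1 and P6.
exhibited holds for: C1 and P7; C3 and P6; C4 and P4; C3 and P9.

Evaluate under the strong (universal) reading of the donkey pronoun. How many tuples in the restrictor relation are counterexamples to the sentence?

7

"it" takes "a painting" as antecedent — a donkey pronoun bound across the clause boundary.
Strong reading: for every (c,p) with restored(c,p), exhibited(c,p).
Restrictor pairs: (C1,P5) ✗  (C1,P6) ✗  (C3,P2) ✗  (C3,P5) ✗  (C4,P6) ✗  (C4,P9) ✗  (C5,P6) ✗
Counterexamples (restrictor pairs failing the scope): 7.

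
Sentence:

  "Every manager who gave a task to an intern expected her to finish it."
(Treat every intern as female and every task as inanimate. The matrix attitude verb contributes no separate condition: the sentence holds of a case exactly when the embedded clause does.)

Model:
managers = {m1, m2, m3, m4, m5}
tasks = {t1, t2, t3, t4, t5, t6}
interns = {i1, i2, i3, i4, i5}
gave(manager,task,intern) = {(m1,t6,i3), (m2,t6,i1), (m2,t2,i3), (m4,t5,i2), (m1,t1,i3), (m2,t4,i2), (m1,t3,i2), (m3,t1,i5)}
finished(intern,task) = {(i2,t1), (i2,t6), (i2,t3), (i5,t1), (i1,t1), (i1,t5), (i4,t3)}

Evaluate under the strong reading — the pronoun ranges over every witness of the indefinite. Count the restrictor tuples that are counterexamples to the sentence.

"her" takes "an intern" as antecedent and "it" takes "a task"; both are donkey pronouns co-varying with the restrictor.
Strong reading: for every (m,t,i) with gave(m,t,i), finished(i,t).
Restrictor triples: (m1,t1,i3)→finished(i3,t1) ✗  (m1,t3,i2)→finished(i2,t3) ✓  (m1,t6,i3)→finished(i3,t6) ✗  (m2,t2,i3)→finished(i3,t2) ✗  (m2,t4,i2)→finished(i2,t4) ✗  (m2,t6,i1)→finished(i1,t6) ✗  (m3,t1,i5)→finished(i5,t1) ✓  (m4,t5,i2)→finished(i2,t5) ✗
Counterexamples (restrictor triples failing the scope): 6.

6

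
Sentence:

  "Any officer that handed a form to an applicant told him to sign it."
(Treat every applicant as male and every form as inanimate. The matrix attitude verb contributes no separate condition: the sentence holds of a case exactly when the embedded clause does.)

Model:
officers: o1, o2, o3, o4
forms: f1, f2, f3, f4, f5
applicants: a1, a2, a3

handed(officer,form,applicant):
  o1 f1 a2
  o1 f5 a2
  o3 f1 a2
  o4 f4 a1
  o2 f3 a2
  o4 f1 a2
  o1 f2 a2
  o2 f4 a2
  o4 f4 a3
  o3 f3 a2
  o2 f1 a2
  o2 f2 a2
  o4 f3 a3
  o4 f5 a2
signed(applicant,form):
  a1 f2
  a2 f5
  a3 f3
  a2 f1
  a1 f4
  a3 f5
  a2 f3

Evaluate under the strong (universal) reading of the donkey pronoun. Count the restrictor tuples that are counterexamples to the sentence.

4

"him" takes "an applicant" as antecedent and "it" takes "a form"; both are donkey pronouns co-varying with the restrictor.
Strong reading: for every (o,f,a) with handed(o,f,a), signed(a,f).
Restrictor triples: (o1,f1,a2)→signed(a2,f1) ✓  (o1,f2,a2)→signed(a2,f2) ✗  (o1,f5,a2)→signed(a2,f5) ✓  (o2,f1,a2)→signed(a2,f1) ✓  (o2,f2,a2)→signed(a2,f2) ✗  (o2,f3,a2)→signed(a2,f3) ✓  (o2,f4,a2)→signed(a2,f4) ✗  (o3,f1,a2)→signed(a2,f1) ✓  (o3,f3,a2)→signed(a2,f3) ✓  (o4,f1,a2)→signed(a2,f1) ✓  (o4,f3,a3)→signed(a3,f3) ✓  (o4,f4,a1)→signed(a1,f4) ✓  (o4,f4,a3)→signed(a3,f4) ✗  (o4,f5,a2)→signed(a2,f5) ✓
Counterexamples (restrictor triples failing the scope): 4.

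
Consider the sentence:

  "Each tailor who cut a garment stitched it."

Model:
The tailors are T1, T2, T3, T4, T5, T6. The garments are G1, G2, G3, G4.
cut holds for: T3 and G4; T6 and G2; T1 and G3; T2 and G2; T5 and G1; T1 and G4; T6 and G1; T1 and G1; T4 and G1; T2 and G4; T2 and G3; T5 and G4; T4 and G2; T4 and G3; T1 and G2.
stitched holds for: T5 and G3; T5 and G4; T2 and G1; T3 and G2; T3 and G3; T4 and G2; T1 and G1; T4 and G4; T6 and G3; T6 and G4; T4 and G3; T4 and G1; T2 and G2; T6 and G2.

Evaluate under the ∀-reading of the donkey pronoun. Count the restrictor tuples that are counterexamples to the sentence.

8

"it" takes "a garment" as antecedent — a donkey pronoun bound across the clause boundary.
Strong reading: for every (t,g) with cut(t,g), stitched(t,g).
Restrictor pairs: (T1,G1) ✓  (T1,G2) ✗  (T1,G3) ✗  (T1,G4) ✗  (T2,G2) ✓  (T2,G3) ✗  (T2,G4) ✗  (T3,G4) ✗  (T4,G1) ✓  (T4,G2) ✓  (T4,G3) ✓  (T5,G1) ✗  (T5,G4) ✓  (T6,G1) ✗  (T6,G2) ✓
Counterexamples (restrictor pairs failing the scope): 8.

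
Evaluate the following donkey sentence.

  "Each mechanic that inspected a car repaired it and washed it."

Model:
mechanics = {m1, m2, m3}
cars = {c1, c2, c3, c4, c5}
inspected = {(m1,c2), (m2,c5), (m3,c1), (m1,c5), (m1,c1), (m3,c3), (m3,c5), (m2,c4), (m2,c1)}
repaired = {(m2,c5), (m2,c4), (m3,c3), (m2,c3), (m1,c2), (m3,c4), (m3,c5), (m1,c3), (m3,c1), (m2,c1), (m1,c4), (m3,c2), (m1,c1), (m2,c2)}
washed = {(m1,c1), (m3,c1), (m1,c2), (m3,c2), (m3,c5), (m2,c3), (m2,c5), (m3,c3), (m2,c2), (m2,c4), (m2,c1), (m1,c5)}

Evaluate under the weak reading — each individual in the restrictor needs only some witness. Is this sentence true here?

"it" takes "a car" as antecedent — a donkey pronoun bound across the clause boundary.
Weak reading: every mechanic m with some inspected-car has at least one inspected-car c such that repaired(m,c) ∧ washed(m,c).
Per mechanic: m1:✓  m2:✓  m3:✓
Every mechanic in the restrictor has a witness.

True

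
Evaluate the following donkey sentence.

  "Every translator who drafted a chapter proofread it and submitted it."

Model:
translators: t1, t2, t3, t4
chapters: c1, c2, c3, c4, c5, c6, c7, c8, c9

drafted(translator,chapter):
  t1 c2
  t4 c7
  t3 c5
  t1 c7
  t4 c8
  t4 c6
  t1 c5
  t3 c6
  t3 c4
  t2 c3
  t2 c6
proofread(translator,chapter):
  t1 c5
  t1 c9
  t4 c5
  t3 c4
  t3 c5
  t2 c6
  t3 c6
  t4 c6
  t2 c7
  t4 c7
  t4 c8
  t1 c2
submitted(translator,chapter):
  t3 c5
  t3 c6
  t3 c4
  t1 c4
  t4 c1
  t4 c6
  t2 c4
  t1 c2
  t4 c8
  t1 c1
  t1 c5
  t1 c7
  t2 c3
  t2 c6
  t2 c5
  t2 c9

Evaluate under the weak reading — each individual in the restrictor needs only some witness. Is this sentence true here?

"it" takes "a chapter" as antecedent — a donkey pronoun bound across the clause boundary.
Weak reading: every translator t with some drafted-chapter has at least one drafted-chapter c such that proofread(t,c) ∧ submitted(t,c).
Per translator: t1:✓  t2:✓  t3:✓  t4:✓
Every translator in the restrictor has a witness.

True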